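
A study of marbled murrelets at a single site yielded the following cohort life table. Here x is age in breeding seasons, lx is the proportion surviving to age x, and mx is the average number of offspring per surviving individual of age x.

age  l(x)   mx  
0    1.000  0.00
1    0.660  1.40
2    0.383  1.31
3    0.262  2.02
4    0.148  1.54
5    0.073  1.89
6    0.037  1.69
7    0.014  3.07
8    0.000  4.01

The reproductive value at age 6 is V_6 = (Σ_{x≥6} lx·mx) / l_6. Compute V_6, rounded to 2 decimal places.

2.85

lx·mx for x ≥ 6: 0.06253, 0.04298, 0 → sum = 0.10551
V_6 = 0.10551 / l_6 = 0.10551 / 0.037 = 2.851622… → 2.85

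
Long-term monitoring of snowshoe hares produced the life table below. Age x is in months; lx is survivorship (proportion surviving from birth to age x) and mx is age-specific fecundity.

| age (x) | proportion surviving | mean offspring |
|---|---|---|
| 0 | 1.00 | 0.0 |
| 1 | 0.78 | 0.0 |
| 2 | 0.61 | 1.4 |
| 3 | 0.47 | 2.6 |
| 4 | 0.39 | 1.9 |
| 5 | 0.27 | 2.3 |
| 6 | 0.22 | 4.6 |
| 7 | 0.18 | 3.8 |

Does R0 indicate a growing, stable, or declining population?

R0 = Σ lx·mx = 0 + 0 + 0.854 + 1.222 + 0.741 + 0.621 + 1.012 + 0.684 = 5.134
R0 > 1, so the population is growing.

growing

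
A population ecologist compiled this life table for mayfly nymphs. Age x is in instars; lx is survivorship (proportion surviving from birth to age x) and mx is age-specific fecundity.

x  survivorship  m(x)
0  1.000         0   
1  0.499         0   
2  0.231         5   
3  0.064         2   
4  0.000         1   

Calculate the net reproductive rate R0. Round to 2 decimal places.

lx·mx by age: 0, 0, 1.155, 0.128, 0
R0 = Σ lx·mx = 1.283 → 1.28

1.28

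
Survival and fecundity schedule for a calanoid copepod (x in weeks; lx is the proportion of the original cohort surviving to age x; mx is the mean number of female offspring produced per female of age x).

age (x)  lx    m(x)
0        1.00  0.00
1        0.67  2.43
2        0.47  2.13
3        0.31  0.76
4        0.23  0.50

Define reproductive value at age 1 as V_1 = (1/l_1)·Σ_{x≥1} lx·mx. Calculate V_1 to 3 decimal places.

4.447

lx·mx for x ≥ 1: 1.6281, 1.0011, 0.2356, 0.115 → sum = 2.9798
V_1 = 2.9798 / l_1 = 2.9798 / 0.67 = 4.447463… → 4.447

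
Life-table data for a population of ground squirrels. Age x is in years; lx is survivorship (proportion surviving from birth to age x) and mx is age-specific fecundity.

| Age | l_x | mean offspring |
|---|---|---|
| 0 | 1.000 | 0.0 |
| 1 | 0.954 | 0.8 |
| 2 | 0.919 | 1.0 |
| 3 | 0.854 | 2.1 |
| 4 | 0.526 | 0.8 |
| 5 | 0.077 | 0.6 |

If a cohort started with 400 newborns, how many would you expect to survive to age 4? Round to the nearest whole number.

Expected survivors = N0 · l_4 = 400 × 0.526 = 210.4 → 210

210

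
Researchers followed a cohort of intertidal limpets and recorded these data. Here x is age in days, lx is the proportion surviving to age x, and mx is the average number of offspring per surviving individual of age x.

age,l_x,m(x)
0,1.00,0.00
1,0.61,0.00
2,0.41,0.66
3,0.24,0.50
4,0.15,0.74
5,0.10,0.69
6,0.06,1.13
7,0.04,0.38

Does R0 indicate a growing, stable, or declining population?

R0 = Σ lx·mx = 0 + 0 + 0.2706 + 0.12 + 0.111 + 0.069 + 0.0678 + 0.0152 = 0.6536
R0 < 1, so the population is declining.

declining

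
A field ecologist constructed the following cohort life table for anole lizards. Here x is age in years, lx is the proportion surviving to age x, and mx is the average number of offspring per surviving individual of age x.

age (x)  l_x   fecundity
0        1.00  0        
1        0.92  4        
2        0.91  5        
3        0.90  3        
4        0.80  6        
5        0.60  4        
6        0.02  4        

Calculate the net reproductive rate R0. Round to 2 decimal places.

18.21

lx·mx by age: 0, 3.68, 4.55, 2.7, 4.8, 2.4, 0.08
R0 = Σ lx·mx = 18.21 → 18.21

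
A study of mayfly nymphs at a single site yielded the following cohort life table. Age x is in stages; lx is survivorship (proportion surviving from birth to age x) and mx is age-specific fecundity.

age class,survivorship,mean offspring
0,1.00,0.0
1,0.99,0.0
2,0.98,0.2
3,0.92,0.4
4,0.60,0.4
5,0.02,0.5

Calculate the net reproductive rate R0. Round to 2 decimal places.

0.81

lx·mx by age: 0, 0, 0.196, 0.368, 0.24, 0.01
R0 = Σ lx·mx = 0.814 → 0.81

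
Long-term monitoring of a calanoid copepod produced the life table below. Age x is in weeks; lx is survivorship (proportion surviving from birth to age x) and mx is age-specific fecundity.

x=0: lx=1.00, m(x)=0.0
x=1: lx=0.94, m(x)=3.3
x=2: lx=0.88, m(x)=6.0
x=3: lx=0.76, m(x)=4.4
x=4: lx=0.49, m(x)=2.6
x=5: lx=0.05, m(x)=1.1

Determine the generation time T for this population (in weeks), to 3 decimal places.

2.226

lx·mx: 0, 3.102, 5.28, 3.344, 1.274, 0.055 → R0 = 13.055
x·lx·mx: 0, 3.102, 10.56, 10.032, 5.096, 0.275 → Σ = 29.065
T = 29.065 / 13.055 = 2.22635… → 2.226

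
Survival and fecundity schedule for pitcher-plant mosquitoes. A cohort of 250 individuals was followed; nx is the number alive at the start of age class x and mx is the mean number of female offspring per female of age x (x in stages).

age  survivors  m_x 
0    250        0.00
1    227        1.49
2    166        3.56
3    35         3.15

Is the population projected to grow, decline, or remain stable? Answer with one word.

lx = nx/n0 = nx/250: 1, 0.908, 0.664, 0.14
R0 = Σ lx·mx = 0 + 1.35292 + 2.36384 + 0.441 = 4.15776
R0 > 1, so the population is growing.

growing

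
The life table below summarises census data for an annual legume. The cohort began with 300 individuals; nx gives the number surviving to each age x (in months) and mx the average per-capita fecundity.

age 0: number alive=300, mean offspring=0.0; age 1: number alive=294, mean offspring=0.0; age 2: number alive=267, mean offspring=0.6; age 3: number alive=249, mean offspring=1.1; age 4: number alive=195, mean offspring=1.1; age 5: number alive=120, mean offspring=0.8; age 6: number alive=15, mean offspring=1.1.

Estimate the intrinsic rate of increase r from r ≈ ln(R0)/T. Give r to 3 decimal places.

lx = nx/n0 = nx/300: 1, 0.98, 0.89, 0.83, 0.65, 0.4, 0.05
R0 = Σ lx·mx = 0 + 0 + 0.534 + 0.913 + 0.715 + 0.32 + 0.055 = 2.537
Σ x·lx·mx = 8.597; T = 8.597/2.537 = 3.38865…
r ≈ ln(R0)/T = ln(2.537)/3.38865… = 0.27474… → 0.275

0.275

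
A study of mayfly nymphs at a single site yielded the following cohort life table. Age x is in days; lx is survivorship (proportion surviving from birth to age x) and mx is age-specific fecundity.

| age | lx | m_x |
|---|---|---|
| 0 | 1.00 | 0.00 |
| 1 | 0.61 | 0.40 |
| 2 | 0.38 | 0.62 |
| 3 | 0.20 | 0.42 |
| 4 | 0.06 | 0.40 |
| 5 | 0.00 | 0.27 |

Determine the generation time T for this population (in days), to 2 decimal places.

1.81

lx·mx: 0, 0.244, 0.2356, 0.084, 0.024, 0 → R0 = 0.5876
x·lx·mx: 0, 0.244, 0.4712, 0.252, 0.096, 0 → Σ = 1.0632
T = 1.0632 / 0.5876 = 1.809394… → 1.81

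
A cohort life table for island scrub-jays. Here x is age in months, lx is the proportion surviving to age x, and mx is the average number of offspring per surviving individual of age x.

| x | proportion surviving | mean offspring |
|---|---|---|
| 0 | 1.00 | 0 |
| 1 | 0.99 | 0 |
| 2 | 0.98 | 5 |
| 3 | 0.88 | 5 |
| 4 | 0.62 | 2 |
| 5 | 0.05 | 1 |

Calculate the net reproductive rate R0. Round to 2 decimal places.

lx·mx by age: 0, 0, 4.9, 4.4, 1.24, 0.05
R0 = Σ lx·mx = 10.59 → 10.59

10.59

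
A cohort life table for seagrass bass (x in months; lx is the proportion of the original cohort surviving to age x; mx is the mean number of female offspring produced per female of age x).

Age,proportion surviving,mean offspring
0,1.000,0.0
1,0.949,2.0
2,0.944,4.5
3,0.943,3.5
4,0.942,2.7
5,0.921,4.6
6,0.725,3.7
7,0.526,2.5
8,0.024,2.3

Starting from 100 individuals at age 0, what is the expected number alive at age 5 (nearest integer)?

Expected survivors = N0 · l_5 = 100 × 0.921 = 92.1 → 92

92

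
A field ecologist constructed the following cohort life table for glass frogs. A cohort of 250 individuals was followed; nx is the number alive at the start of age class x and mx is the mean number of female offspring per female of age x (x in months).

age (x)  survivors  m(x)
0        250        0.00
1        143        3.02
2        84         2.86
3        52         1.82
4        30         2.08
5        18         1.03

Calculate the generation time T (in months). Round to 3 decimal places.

1.815

lx = nx/n0 = nx/250: 1, 0.572, 0.336, 0.208, 0.12, 0.072
lx·mx: 0, 1.72744, 0.96096, 0.37856, 0.2496, 0.07416 → R0 = 3.39072
x·lx·mx: 0, 1.72744, 1.92192, 1.13568, 0.9984, 0.3708 → Σ = 6.15424
T = 6.15424 / 3.39072 = 1.815025… → 1.815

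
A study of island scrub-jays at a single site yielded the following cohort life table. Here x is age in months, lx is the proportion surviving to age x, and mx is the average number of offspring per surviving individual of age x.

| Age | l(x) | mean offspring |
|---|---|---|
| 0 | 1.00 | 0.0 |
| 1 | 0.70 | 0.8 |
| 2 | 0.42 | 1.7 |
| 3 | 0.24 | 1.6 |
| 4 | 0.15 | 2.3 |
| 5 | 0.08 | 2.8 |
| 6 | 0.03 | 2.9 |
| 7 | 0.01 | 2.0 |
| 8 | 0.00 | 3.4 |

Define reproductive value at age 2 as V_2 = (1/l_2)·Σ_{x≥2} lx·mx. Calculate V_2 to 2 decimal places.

lx·mx for x ≥ 2: 0.714, 0.384, 0.345, 0.224, 0.087, 0.02, 0 → sum = 1.774
V_2 = 1.774 / l_2 = 1.774 / 0.42 = 4.22381… → 4.22

4.22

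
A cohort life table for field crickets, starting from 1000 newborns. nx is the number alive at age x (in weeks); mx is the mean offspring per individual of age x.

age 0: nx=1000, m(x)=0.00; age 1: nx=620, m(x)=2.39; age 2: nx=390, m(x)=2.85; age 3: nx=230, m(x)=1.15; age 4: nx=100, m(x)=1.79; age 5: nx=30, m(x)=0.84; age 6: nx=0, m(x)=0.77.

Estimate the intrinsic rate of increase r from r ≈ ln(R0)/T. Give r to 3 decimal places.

0.642

lx = nx/n0 = nx/1000: 1, 0.62, 0.39, 0.23, 0.1, 0.03, 0
R0 = Σ lx·mx = 0 + 1.4818 + 1.1115 + 0.2645 + 0.179 + 0.0252 + 0 = 3.062
Σ x·lx·mx = 5.3403; T = 5.3403/3.062 = 1.74406…
r ≈ ln(R0)/T = ln(3.062)/1.74406… = 0.64165… → 0.642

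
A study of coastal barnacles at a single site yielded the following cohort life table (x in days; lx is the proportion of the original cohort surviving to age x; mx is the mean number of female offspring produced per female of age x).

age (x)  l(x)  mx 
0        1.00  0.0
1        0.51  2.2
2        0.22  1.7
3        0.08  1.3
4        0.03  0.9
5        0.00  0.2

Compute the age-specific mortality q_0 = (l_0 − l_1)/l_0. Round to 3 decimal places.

0.490

q_0 = (l_0 − l_1) / l_0 = (1 − 0.51) / 1
     = 0.49 / 1 = 0.49 → 0.490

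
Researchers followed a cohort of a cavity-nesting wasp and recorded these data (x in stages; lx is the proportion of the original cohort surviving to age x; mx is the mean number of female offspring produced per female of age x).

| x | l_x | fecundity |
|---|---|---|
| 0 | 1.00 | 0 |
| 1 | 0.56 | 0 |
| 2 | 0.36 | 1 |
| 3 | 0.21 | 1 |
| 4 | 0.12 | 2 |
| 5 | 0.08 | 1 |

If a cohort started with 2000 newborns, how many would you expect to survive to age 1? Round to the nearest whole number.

1120

Expected survivors = N0 · l_1 = 2000 × 0.56 = 1120 → 1120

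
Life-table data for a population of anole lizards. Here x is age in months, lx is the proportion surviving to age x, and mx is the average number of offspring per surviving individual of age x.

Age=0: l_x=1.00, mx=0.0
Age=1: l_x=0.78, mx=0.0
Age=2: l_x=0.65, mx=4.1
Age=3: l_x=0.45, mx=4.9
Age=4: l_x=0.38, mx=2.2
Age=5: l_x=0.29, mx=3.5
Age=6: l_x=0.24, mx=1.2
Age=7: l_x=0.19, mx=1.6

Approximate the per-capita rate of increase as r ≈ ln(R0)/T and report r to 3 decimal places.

0.601

R0 = Σ lx·mx = 0 + 0 + 2.665 + 2.205 + 0.836 + 1.015 + 0.288 + 0.304 = 7.313
Σ x·lx·mx = 24.22; T = 24.22/7.313 = 3.31191…
r ≈ ln(R0)/T = ln(7.313)/3.31191… = 0.60076… → 0.601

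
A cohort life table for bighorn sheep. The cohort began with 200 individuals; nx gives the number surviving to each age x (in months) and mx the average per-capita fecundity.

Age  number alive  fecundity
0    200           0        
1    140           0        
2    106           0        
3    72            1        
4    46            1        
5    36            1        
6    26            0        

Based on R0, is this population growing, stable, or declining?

lx = nx/n0 = nx/200: 1, 0.7, 0.53, 0.36, 0.23, 0.18, 0.13
R0 = Σ lx·mx = 0 + 0 + 0 + 0.36 + 0.23 + 0.18 + 0 = 0.77
R0 < 1, so the population is declining.

declining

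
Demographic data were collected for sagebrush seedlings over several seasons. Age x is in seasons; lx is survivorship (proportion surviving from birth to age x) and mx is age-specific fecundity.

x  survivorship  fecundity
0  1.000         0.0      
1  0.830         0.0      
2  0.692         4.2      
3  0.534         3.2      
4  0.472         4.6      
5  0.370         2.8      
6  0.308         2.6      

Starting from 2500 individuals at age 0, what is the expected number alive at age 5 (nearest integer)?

Expected survivors = N0 · l_5 = 2500 × 0.370 = 925 → 925

925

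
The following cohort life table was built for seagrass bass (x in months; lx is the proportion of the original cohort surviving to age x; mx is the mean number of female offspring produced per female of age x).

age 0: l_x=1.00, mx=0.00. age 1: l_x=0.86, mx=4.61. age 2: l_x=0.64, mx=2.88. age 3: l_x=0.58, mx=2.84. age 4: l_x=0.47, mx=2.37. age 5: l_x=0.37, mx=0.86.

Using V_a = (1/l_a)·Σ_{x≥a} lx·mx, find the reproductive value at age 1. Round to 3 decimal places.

10.334

lx·mx for x ≥ 1: 3.9646, 1.8432, 1.6472, 1.1139, 0.3182 → sum = 8.8871
V_1 = 8.8871 / l_1 = 8.8871 / 0.86 = 10.333837… → 10.334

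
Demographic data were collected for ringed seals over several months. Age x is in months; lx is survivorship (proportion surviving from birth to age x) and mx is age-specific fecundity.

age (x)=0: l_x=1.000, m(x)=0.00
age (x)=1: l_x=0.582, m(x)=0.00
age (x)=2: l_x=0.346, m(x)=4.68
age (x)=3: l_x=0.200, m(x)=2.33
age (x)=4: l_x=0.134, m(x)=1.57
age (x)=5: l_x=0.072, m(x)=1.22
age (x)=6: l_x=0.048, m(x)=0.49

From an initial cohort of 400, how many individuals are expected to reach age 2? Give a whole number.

Expected survivors = N0 · l_2 = 400 × 0.346 = 138.4 → 138

138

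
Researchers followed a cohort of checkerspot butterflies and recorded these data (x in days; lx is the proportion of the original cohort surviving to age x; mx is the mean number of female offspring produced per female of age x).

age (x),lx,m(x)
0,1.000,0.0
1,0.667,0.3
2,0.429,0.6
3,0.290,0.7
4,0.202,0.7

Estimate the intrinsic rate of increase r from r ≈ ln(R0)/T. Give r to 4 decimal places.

-0.0937

R0 = Σ lx·mx = 0 + 0.2001 + 0.2574 + 0.203 + 0.1414 = 0.8019
Σ x·lx·mx = 1.8895; T = 1.8895/0.8019 = 2.35628…
r ≈ ln(R0)/T = ln(0.8019)/2.35628… = -0.093695… → -0.0937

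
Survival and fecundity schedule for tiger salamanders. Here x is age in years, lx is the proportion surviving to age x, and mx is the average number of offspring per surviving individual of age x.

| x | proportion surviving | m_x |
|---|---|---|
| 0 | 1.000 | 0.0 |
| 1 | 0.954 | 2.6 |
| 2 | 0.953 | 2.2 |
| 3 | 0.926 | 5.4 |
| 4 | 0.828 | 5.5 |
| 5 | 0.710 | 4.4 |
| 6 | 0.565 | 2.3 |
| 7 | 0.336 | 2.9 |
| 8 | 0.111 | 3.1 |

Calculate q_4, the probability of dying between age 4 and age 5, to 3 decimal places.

q_4 = (l_4 − l_5) / l_4 = (0.828 − 0.71) / 0.828
     = 0.118 / 0.828 = 0.142512… → 0.143

0.143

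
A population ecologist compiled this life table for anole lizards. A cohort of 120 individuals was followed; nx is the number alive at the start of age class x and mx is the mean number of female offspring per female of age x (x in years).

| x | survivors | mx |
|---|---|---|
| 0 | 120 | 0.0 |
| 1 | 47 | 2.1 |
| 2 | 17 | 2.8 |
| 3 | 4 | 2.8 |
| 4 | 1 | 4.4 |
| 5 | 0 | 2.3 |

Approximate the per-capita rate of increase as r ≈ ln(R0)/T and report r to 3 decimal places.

lx = nx/n0 = nx/120: 1, 0.39167…, 0.14167…, 0.03333…, 0.00833…, 0
R0 = Σ lx·mx = 0 + 0.8225… + 0.39667… + 0.09333… + 0.03667… + 0 = 1.349167…
Σ x·lx·mx = 2.0425…; T = 2.0425…/1.349167… = 1.5139…
r ≈ ln(R0)/T = ln(1.349167…)/1.5139… = 0.19783… → 0.198

0.198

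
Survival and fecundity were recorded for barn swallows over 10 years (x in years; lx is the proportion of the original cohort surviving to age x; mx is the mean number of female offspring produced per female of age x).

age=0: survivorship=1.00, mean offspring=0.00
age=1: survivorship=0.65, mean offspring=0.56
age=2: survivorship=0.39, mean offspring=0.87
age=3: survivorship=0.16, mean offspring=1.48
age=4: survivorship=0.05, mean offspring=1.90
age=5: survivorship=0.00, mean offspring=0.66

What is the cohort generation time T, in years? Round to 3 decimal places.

lx·mx: 0, 0.364, 0.3393, 0.2368, 0.095, 0 → R0 = 1.0351
x·lx·mx: 0, 0.364, 0.6786, 0.7104, 0.38, 0 → Σ = 2.133
T = 2.133 / 1.0351 = 2.06067… → 2.061

2.061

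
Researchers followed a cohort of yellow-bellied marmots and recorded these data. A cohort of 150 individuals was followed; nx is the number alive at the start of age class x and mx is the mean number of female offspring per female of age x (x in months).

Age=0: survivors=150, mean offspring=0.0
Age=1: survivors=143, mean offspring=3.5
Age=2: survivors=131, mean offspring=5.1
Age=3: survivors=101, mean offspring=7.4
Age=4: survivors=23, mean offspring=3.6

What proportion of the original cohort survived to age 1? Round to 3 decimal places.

l_1 = n_1/n_0 = 143/150 = 0.953333… → 0.953

0.953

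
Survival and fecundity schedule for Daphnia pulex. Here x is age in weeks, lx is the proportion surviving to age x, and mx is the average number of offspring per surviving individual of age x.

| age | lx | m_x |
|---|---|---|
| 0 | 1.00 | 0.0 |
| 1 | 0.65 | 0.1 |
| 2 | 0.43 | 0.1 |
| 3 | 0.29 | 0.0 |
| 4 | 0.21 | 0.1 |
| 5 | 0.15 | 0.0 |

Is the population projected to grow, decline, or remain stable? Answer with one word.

R0 = Σ lx·mx = 0 + 0.065 + 0.043 + 0 + 0.021 + 0 = 0.129
R0 < 1, so the population is declining.

declining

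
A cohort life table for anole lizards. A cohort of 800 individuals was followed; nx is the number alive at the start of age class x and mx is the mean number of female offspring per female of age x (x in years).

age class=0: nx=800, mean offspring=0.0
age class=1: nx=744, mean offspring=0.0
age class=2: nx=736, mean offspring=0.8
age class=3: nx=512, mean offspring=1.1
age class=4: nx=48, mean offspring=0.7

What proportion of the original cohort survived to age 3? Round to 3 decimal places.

l_3 = n_3/n_0 = 512/800 = 0.64 → 0.640

0.640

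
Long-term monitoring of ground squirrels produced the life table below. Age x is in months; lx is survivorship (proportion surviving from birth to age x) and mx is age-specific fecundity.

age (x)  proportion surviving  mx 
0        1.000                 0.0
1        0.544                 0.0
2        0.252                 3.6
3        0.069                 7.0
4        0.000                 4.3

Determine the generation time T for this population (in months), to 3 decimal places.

2.347

lx·mx: 0, 0, 0.9072, 0.483, 0 → R0 = 1.3902
x·lx·mx: 0, 0, 1.8144, 1.449, 0 → Σ = 3.2634
T = 3.2634 / 1.3902 = 2.347432… → 2.347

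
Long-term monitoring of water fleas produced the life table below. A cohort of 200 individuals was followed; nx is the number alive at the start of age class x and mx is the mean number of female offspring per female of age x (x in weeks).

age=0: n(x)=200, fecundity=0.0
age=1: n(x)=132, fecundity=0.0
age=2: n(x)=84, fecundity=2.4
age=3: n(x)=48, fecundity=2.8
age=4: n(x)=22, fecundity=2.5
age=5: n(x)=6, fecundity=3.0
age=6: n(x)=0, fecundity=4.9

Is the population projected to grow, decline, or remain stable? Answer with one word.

growing

lx = nx/n0 = nx/200: 1, 0.66, 0.42, 0.24, 0.11, 0.03, 0
R0 = Σ lx·mx = 0 + 0 + 1.008 + 0.672 + 0.275 + 0.09 + 0 = 2.045
R0 > 1, so the population is growing.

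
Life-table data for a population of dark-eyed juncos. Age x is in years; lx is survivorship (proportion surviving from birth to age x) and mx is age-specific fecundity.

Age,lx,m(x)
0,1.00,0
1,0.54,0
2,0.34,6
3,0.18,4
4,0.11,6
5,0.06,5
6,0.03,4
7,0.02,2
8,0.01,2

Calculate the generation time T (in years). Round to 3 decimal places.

2.959

lx·mx: 0, 0, 2.04, 0.72, 0.66, 0.3, 0.12, 0.04, 0.02 → R0 = 3.9
x·lx·mx: 0, 0, 4.08, 2.16, 2.64, 1.5, 0.72, 0.28, 0.16 → Σ = 11.54
T = 11.54 / 3.9 = 2.958974… → 2.959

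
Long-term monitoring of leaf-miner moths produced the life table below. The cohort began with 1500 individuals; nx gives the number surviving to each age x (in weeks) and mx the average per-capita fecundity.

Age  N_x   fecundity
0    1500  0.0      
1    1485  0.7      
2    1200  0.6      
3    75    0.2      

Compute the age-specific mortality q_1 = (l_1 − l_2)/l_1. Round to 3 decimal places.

lx = nx/n0 = nx/1500: 1, 0.99, 0.8, 0.05
q_1 = (l_1 − l_2) / l_1 = (0.99 − 0.8) / 0.99
     = 0.19 / 0.99 = 0.191919… → 0.192

0.192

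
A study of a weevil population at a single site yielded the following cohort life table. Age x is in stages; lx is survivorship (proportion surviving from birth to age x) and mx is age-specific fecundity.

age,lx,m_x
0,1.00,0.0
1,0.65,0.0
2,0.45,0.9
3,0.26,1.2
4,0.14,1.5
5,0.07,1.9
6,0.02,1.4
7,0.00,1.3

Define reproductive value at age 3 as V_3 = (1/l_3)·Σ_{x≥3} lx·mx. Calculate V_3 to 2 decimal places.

2.63

lx·mx for x ≥ 3: 0.312, 0.21, 0.133, 0.028, 0 → sum = 0.683
V_3 = 0.683 / l_3 = 0.683 / 0.26 = 2.626923… → 2.63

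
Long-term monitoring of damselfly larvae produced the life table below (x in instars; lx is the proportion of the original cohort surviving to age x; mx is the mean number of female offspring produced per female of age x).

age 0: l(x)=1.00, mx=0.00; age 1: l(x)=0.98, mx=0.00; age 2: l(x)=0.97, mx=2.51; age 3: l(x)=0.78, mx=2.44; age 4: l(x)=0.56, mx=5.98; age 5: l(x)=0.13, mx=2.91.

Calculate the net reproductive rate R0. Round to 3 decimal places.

lx·mx by age: 0, 0, 2.4347, 1.9032, 3.3488, 0.3783
R0 = Σ lx·mx = 8.065 → 8.065

8.065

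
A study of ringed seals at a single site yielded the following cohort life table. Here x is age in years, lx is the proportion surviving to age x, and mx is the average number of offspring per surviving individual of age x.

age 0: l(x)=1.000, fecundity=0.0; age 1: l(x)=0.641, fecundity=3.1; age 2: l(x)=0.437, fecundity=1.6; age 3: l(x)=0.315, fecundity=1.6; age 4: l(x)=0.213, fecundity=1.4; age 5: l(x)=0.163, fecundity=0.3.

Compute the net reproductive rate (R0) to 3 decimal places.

lx·mx by age: 0, 1.9871, 0.6992, 0.504, 0.2982, 0.0489
R0 = Σ lx·mx = 3.5374 → 3.537

3.537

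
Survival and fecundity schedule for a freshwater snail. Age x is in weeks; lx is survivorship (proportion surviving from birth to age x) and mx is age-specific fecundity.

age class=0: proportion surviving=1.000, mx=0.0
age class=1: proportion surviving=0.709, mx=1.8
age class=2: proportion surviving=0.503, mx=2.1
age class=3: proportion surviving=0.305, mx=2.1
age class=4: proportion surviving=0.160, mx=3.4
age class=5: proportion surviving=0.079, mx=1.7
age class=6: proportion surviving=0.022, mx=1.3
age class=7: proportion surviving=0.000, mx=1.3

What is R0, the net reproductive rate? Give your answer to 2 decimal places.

3.68

lx·mx by age: 0, 1.2762, 1.0563, 0.6405, 0.544, 0.1343, 0.0286, 0
R0 = Σ lx·mx = 3.6799 → 3.68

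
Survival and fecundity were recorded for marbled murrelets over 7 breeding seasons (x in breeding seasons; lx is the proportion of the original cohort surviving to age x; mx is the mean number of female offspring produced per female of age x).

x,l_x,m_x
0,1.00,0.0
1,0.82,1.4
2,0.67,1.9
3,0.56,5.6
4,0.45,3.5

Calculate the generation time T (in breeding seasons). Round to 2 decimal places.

2.72

lx·mx: 0, 1.148, 1.273, 3.136, 1.575 → R0 = 7.132
x·lx·mx: 0, 1.148, 2.546, 9.408, 6.3 → Σ = 19.402
T = 19.402 / 7.132 = 2.720415… → 2.72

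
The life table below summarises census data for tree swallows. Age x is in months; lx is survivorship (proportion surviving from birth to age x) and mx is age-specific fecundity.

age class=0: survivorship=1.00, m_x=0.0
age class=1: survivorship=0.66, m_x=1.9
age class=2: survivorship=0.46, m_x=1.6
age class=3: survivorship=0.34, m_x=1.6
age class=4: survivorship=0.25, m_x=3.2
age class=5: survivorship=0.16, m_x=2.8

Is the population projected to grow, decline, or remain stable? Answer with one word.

R0 = Σ lx·mx = 0 + 1.254 + 0.736 + 0.544 + 0.8 + 0.448 = 3.782
R0 > 1, so the population is growing.

growing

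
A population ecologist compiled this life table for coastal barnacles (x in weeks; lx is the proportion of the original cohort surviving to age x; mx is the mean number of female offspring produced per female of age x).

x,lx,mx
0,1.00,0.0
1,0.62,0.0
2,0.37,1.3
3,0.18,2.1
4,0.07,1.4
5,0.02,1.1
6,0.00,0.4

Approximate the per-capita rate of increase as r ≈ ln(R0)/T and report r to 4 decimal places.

-0.0080

R0 = Σ lx·mx = 0 + 0 + 0.481 + 0.378 + 0.098 + 0.022 + 0 = 0.979
Σ x·lx·mx = 2.598; T = 2.598/0.979 = 2.65373…
r ≈ ln(R0)/T = ln(0.979)/2.65373… = -0.007998… → -0.0080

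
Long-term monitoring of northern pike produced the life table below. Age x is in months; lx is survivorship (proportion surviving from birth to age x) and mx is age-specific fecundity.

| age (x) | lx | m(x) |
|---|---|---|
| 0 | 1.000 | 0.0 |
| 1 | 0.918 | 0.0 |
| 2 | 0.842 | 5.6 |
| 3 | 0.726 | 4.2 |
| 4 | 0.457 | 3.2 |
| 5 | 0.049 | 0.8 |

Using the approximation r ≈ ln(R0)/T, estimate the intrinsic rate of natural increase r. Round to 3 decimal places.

R0 = Σ lx·mx = 0 + 0 + 4.7152 + 3.0492 + 1.4624 + 0.0392 = 9.266
Σ x·lx·mx = 24.6236; T = 24.6236/9.266 = 2.65741…
r ≈ ln(R0)/T = ln(9.266)/2.65741… = 0.83779… → 0.838

0.838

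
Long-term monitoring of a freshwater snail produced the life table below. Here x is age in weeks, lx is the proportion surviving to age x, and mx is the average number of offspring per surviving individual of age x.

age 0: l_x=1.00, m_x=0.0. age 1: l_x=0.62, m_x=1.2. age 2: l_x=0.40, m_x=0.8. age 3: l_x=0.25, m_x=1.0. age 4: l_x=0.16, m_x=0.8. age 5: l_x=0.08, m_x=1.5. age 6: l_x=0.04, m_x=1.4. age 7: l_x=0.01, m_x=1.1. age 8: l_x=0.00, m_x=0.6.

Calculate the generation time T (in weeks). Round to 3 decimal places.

lx·mx: 0, 0.744, 0.32, 0.25, 0.128, 0.12, 0.056, 0.011, 0 → R0 = 1.629
x·lx·mx: 0, 0.744, 0.64, 0.75, 0.512, 0.6, 0.336, 0.077, 0 → Σ = 3.659
T = 3.659 / 1.629 = 2.246163… → 2.246

2.246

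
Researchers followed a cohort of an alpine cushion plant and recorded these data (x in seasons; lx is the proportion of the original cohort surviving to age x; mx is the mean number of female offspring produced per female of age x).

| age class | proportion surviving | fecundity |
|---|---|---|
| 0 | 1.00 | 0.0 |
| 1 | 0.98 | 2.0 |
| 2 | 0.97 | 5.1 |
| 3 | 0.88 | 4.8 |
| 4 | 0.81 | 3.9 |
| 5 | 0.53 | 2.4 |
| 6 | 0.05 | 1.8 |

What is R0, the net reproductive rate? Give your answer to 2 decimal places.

15.65

lx·mx by age: 0, 1.96, 4.947, 4.224, 3.159, 1.272, 0.09
R0 = Σ lx·mx = 15.652 → 15.65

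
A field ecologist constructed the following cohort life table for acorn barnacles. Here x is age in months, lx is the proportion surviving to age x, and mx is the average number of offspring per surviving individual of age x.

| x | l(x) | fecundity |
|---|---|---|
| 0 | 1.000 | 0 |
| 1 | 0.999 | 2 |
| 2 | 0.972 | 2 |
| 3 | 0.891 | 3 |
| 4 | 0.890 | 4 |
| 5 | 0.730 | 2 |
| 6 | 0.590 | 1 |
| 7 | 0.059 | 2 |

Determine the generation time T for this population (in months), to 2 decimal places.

3.23

lx·mx: 0, 1.998, 1.944, 2.673, 3.56, 1.46, 0.59, 0.118 → R0 = 12.343
x·lx·mx: 0, 1.998, 3.888, 8.019, 14.24, 7.3, 3.54, 0.826 → Σ = 39.811
T = 39.811 / 12.343 = 3.225391… → 3.23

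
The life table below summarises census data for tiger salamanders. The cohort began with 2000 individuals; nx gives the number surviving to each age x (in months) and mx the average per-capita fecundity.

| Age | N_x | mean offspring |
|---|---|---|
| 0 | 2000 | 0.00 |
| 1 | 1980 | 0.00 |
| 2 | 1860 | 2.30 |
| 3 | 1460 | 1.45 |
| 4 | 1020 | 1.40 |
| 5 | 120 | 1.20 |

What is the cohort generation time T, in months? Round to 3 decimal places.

2.678

lx = nx/n0 = nx/2000: 1, 0.99, 0.93, 0.73, 0.51, 0.06
lx·mx: 0, 0, 2.139, 1.0585, 0.714, 0.072 → R0 = 3.9835
x·lx·mx: 0, 0, 4.278, 3.1755, 2.856, 0.36 → Σ = 10.6695
T = 10.6695 / 3.9835 = 2.678423… → 2.678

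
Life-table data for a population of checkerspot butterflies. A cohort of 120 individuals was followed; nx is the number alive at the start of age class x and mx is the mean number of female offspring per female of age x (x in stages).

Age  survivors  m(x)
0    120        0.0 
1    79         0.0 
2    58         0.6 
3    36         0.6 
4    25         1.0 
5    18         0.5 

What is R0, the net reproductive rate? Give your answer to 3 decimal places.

0.753

lx = nx/n0 = nx/120: 1, 0.65833…, 0.48333…, 0.3, 0.20833…, 0.15
lx·mx by age: 0, 0, 0.29…, 0.18, 0.208333…, 0.075
R0 = Σ lx·mx = 0.753333… → 0.753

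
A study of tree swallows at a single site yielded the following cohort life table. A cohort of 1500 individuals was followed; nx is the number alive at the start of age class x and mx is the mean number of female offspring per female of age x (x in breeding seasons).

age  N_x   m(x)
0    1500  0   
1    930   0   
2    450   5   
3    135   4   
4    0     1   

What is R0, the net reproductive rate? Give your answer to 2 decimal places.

1.86

lx = nx/n0 = nx/1500: 1, 0.62, 0.3, 0.09, 0
lx·mx by age: 0, 0, 1.5, 0.36, 0
R0 = Σ lx·mx = 1.86 → 1.86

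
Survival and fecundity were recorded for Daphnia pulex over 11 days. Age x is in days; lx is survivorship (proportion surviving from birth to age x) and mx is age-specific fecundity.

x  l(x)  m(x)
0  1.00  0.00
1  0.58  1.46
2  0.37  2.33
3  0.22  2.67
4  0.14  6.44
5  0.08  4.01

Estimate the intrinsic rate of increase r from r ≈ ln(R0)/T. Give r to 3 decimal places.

R0 = Σ lx·mx = 0 + 0.8468 + 0.8621 + 0.5874 + 0.9016 + 0.3208 = 3.5187
Σ x·lx·mx = 9.5436; T = 9.5436/3.5187 = 2.71225…
r ≈ ln(R0)/T = ln(3.5187)/2.71225… = 0.46386… → 0.464

0.464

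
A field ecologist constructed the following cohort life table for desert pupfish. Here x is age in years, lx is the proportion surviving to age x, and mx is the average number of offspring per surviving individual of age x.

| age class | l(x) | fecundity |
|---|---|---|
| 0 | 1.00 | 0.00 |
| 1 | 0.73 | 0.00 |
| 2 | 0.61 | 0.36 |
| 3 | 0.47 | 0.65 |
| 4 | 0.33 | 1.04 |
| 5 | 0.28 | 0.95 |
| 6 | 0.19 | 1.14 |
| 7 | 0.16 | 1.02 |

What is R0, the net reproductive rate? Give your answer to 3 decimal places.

1.514

lx·mx by age: 0, 0, 0.2196, 0.3055, 0.3432, 0.266, 0.2166, 0.1632
R0 = Σ lx·mx = 1.5141 → 1.514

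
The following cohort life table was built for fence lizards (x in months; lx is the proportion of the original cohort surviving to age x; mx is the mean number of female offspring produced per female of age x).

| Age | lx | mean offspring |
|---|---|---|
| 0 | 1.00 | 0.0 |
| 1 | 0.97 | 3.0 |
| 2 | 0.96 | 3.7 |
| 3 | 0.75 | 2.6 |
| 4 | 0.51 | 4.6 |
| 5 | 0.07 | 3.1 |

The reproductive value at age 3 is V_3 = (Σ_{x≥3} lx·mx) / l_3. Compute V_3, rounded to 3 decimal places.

lx·mx for x ≥ 3: 1.95, 2.346, 0.217 → sum = 4.513
V_3 = 4.513 / l_3 = 4.513 / 0.75 = 6.017333… → 6.017

6.017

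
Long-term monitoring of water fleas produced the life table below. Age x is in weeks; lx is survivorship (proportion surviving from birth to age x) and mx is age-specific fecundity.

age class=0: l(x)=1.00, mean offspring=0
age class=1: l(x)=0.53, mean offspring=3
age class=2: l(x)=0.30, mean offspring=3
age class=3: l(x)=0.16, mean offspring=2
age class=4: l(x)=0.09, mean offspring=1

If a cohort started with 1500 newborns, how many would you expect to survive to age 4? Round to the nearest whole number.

135

Expected survivors = N0 · l_4 = 1500 × 0.09 = 135 → 135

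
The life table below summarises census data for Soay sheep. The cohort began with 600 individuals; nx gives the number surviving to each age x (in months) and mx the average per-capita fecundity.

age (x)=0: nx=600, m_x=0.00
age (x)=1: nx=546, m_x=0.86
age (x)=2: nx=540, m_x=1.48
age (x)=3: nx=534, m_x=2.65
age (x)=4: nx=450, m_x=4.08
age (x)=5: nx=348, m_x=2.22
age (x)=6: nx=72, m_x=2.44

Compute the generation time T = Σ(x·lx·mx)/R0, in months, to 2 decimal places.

3.40

lx = nx/n0 = nx/600: 1, 0.91, 0.9, 0.89, 0.75, 0.58, 0.12
lx·mx: 0, 0.7826, 1.332, 2.3585, 3.06, 1.2876, 0.2928 → R0 = 9.1135
x·lx·mx: 0, 0.7826, 2.664, 7.0755, 12.24, 6.438, 1.7568 → Σ = 30.9569
T = 30.9569 / 9.1135 = 3.396818… → 3.40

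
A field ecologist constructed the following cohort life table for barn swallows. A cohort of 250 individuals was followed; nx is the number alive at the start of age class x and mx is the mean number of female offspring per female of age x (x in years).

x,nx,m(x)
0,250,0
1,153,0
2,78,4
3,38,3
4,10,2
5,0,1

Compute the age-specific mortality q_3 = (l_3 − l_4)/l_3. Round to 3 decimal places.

0.737

lx = nx/n0 = nx/250: 1, 0.612, 0.312, 0.152, 0.04, 0
q_3 = (l_3 − l_4) / l_3 = (0.152 − 0.04) / 0.152
     = 0.112 / 0.152 = 0.736842… → 0.737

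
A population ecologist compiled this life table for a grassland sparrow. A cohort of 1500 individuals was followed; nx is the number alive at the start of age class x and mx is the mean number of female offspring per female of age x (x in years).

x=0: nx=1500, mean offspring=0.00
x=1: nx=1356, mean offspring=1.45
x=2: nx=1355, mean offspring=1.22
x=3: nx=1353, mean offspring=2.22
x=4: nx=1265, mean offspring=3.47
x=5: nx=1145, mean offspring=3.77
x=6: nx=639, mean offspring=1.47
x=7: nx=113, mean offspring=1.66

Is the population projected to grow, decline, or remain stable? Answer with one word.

growing

lx = nx/n0 = nx/1500: 1, 0.904, 0.90333…, 0.902, 0.84333…, 0.76333…, 0.426, 0.07533…
R0 = Σ lx·mx = 0 + 1.3108 + 1.102067… + 2.00244 + 2.926367… + 2.877767… + 0.62622 + 0.125053… = 10.970713…
R0 > 1, so the population is growing.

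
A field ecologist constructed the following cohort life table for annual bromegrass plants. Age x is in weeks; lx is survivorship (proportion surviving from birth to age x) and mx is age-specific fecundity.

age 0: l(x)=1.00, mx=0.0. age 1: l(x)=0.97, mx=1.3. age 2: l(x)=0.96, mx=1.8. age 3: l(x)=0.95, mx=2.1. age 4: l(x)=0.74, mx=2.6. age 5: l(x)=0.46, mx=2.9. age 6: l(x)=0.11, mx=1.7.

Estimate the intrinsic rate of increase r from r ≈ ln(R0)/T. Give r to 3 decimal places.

0.686

R0 = Σ lx·mx = 0 + 1.261 + 1.728 + 1.995 + 1.924 + 1.334 + 0.187 = 8.429
Σ x·lx·mx = 26.19; T = 26.19/8.429 = 3.10713…
r ≈ ln(R0)/T = ln(8.429)/3.10713… = 0.68606… → 0.686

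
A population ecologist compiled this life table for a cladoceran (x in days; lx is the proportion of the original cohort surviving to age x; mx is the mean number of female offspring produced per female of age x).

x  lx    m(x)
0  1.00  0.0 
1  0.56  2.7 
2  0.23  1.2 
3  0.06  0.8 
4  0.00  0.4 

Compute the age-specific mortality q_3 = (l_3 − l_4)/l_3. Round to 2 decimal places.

q_3 = (l_3 − l_4) / l_3 = (0.06 − 0) / 0.06
     = 0.06 / 0.06 = 1 → 1.00

1.00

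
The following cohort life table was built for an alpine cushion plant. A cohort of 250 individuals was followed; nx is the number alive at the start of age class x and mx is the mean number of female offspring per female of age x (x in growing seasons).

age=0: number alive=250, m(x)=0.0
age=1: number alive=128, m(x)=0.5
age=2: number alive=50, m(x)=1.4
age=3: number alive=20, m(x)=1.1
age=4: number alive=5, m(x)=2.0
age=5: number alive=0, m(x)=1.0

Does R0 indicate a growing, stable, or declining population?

declining

lx = nx/n0 = nx/250: 1, 0.512, 0.2, 0.08, 0.02, 0
R0 = Σ lx·mx = 0 + 0.256 + 0.28 + 0.088 + 0.04 + 0 = 0.664
R0 < 1, so the population is declining.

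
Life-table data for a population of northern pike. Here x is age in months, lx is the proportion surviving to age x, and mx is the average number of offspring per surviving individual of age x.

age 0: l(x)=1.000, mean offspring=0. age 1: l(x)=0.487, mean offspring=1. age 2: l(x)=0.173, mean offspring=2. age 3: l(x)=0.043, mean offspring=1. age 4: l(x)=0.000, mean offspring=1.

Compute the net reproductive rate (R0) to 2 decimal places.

0.88

lx·mx by age: 0, 0.487, 0.346, 0.043, 0
R0 = Σ lx·mx = 0.876 → 0.88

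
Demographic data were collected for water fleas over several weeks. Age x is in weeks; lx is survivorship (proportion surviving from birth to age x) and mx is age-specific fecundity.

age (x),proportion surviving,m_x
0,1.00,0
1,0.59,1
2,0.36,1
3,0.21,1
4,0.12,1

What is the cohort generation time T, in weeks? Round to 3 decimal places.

1.891

lx·mx: 0, 0.59, 0.36, 0.21, 0.12 → R0 = 1.28
x·lx·mx: 0, 0.59, 0.72, 0.63, 0.48 → Σ = 2.42
T = 2.42 / 1.28 = 1.890625 → 1.891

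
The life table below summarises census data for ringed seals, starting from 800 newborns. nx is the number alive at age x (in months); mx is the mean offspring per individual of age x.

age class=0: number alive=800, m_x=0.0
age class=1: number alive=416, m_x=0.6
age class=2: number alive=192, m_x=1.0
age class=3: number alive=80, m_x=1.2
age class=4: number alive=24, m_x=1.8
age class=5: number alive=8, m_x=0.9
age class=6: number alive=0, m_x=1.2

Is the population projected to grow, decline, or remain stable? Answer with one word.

lx = nx/n0 = nx/800: 1, 0.52, 0.24, 0.1, 0.03, 0.01, 0
R0 = Σ lx·mx = 0 + 0.312 + 0.24 + 0.12 + 0.054 + 0.009 + 0 = 0.735
R0 < 1, so the population is declining.

declining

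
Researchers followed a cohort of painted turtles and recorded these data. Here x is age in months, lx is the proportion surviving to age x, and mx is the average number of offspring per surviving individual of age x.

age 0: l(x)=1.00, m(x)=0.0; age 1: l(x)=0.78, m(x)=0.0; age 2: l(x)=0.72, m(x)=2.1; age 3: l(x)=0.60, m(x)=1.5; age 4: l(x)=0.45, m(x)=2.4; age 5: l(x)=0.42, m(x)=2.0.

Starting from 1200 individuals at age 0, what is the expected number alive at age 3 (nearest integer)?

Expected survivors = N0 · l_3 = 1200 × 0.60 = 720 → 720

720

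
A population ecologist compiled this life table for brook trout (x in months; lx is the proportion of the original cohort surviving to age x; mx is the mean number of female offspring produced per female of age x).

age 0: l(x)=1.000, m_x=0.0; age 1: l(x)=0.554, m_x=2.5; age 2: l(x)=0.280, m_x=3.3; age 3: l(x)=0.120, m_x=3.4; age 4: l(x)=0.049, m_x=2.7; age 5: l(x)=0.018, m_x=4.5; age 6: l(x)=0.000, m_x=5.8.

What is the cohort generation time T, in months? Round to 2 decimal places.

lx·mx: 0, 1.385, 0.924, 0.408, 0.1323, 0.081, 0 → R0 = 2.9303
x·lx·mx: 0, 1.385, 1.848, 1.224, 0.5292, 0.405, 0 → Σ = 5.3912
T = 5.3912 / 2.9303 = 1.839812… → 1.84

1.84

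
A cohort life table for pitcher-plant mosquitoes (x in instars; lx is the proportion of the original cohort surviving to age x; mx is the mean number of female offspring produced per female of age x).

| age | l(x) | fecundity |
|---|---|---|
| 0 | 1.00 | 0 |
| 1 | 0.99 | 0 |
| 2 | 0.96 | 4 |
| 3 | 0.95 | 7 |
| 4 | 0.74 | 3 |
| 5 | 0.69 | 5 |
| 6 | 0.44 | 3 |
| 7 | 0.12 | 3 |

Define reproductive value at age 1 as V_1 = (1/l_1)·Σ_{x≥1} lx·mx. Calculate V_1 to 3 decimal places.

18.020

lx·mx for x ≥ 1: 0, 3.84, 6.65, 2.22, 3.45, 1.32, 0.36 → sum = 17.84
V_1 = 17.84 / l_1 = 17.84 / 0.99 = 18.020202… → 18.020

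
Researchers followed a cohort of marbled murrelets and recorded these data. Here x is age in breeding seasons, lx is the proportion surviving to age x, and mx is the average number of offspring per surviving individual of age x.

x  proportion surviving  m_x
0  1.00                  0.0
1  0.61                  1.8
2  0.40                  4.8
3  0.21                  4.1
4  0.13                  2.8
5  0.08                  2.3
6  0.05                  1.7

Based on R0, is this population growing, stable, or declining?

growing

R0 = Σ lx·mx = 0 + 1.098 + 1.92 + 0.861 + 0.364 + 0.184 + 0.085 = 4.512
R0 > 1, so the population is growing.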